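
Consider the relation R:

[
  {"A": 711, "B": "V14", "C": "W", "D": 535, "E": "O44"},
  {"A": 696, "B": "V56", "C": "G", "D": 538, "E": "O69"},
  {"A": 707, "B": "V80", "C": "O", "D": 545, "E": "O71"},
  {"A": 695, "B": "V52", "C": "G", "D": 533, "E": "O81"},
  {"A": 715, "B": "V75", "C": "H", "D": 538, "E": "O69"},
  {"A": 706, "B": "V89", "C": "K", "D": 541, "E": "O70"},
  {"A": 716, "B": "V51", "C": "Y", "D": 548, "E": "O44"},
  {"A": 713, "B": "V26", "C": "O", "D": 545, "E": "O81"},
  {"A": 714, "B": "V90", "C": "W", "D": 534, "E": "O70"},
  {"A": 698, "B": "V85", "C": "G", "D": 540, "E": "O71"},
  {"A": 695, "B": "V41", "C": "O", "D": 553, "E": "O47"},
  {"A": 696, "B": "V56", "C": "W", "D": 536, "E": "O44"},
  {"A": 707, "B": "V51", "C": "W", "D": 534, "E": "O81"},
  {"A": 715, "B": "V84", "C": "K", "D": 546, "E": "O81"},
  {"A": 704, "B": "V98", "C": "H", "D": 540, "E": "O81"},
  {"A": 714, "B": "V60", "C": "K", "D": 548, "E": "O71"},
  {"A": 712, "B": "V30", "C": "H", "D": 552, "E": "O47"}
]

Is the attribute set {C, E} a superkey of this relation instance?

No

Two distinct rows share (C=W, E=O44), so {C, E} does not determine every attribute — not a superkey.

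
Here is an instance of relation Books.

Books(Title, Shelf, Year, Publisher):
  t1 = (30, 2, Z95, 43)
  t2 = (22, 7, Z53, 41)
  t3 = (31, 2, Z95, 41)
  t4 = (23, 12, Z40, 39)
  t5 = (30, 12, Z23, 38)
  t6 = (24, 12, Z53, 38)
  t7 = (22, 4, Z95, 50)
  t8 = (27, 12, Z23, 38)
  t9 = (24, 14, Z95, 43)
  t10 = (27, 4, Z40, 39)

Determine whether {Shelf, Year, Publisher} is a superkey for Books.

No

Rows 5 and 8 have the same {Shelf, Year, Publisher} value (Shelf=12, Year=Z23, Publisher=38) but are distinct tuples, so {Shelf, Year, Publisher} does not determine every attribute — not a superkey.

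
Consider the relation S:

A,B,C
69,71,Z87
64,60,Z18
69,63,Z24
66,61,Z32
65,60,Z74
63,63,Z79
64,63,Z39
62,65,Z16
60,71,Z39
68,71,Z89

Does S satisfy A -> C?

No

A=69: 2 rows → C takes values {Z87, Z24} — violation
A=64: 2 rows → C takes values {Z18, Z39} — violation
A=66: 1 row → C = Z32 ✓
A=65: 1 row → C = Z74 ✓
A=63: 1 row → C = Z79 ✓
A=62: 1 row → C = Z16 ✓
A=60: 1 row → C = Z39 ✓
A=68: 1 row → C = Z89 ✓
Two rows agree on A but differ on C, so A -> C does not hold.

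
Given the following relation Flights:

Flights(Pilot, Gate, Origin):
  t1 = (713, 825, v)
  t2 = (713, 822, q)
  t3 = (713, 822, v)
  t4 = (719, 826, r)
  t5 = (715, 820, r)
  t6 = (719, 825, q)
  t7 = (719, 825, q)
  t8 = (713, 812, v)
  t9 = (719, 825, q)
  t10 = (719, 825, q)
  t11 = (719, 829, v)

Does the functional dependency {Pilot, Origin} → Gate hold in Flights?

(Pilot=713, Origin=v): rows 1, 3, 8 → Gate takes values {825, 822, 812} — violation
(Pilot=713, Origin=q): row 2 → Gate = 822 ✓
(Pilot=719, Origin=r): row 4 → Gate = 826 ✓
(Pilot=715, Origin=r): row 5 → Gate = 820 ✓
(Pilot=719, Origin=q): rows 6, 7, 9, 10 → Gate = 825, 825, 825, 825 ✓
(Pilot=719, Origin=v): row 11 → Gate = 829 ✓
Two rows agree on {Pilot, Origin} but differ on Gate, so {Pilot, Origin} → Gate does not hold.

No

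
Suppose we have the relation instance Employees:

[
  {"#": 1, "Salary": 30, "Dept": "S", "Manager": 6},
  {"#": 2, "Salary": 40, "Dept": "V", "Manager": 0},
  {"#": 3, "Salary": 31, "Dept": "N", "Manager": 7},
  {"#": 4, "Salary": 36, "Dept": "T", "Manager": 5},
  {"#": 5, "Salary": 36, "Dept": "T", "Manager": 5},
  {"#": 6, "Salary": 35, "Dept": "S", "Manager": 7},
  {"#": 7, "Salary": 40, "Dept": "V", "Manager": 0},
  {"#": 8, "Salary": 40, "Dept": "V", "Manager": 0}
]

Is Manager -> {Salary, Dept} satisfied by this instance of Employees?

No

Manager=6: row 1 → {Salary,Dept} = (30, S) ✓
Manager=0: rows 2, 7, 8 → {Salary,Dept} = (40, V), (40, V), (40, V) ✓
Manager=7: rows 3, 6 → {Salary,Dept} takes values {(31, N), (35, S)} — violation
Manager=5: rows 4, 5 → {Salary,Dept} = (36, T), (36, T) ✓
Two rows agree on Manager but differ on {Salary, Dept}, so Manager -> {Salary, Dept} does not hold.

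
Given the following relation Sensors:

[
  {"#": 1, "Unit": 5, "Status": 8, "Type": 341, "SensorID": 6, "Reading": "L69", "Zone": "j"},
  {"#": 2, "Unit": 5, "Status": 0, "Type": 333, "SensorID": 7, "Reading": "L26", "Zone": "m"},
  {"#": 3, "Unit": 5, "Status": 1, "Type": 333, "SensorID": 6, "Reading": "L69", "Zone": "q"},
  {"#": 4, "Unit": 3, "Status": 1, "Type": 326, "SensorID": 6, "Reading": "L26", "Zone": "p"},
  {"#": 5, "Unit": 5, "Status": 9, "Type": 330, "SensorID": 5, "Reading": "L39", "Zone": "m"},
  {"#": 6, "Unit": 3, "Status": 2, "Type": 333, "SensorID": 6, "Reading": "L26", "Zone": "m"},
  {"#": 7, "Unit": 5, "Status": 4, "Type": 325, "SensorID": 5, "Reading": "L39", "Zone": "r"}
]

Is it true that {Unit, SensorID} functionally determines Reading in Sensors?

Yes

(Unit=5, SensorID=6): rows 1, 3 → Reading = L69, L69 ✓
(Unit=5, SensorID=7): row 2 → Reading = L26 ✓
(Unit=3, SensorID=6): rows 4, 6 → Reading = L26, L26 ✓
(Unit=5, SensorID=5): rows 5, 7 → Reading = L39, L39 ✓
Every {Unit, SensorID} value is associated with a single Reading value, so {Unit, SensorID} -> Reading holds.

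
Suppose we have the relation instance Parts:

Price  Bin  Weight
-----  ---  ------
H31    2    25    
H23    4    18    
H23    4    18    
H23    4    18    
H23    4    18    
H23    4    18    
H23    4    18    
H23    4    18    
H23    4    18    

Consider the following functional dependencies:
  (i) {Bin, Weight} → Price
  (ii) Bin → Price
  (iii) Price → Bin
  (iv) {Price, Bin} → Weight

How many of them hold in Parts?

(i) {Bin, Weight} → Price: every LHS value maps to a single RHS value — holds.
(ii) Bin → Price: every LHS value maps to a single RHS value — holds.
(iii) Price → Bin: every LHS value maps to a single RHS value — holds.
(iv) {Price, Bin} → Weight: every LHS value maps to a single RHS value — holds.
4 of the 4 dependencies hold.

4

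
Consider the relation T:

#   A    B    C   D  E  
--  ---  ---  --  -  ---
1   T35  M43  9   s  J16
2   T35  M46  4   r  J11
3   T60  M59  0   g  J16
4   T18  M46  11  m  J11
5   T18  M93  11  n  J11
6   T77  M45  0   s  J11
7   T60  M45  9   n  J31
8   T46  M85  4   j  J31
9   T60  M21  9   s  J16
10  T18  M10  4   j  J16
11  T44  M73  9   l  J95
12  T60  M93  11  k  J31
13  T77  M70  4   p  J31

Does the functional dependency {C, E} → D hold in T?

No

(C=9, E=J16): rows 1, 9 → D = s, s ✓
(C=4, E=J11): row 2 → D = r ✓
(C=0, E=J16): row 3 → D = g ✓
(C=11, E=J11): rows 4, 5 → D takes values {m, n} — violation
(C=0, E=J11): row 6 → D = s ✓
(C=9, E=J31): row 7 → D = n ✓
(C=4, E=J31): rows 8, 13 → D takes values {j, p} — violation
(C=4, E=J16): row 10 → D = j ✓
(C=9, E=J95): row 11 → D = l ✓
(C=11, E=J31): row 12 → D = k ✓
Two rows agree on {C, E} but differ on D, so {C, E} → D does not hold.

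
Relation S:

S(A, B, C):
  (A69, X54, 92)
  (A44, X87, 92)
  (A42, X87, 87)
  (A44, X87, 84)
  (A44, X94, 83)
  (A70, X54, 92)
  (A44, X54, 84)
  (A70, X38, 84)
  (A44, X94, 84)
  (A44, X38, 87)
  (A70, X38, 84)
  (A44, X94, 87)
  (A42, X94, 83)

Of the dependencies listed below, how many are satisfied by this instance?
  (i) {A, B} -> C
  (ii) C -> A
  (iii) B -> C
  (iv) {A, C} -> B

(i) {A, B} -> C: (A=A44, B=X87): 2 rows → C takes values {92, 84} — violation; (A=A44, B=X94): 3 rows → C takes values {83, 84, 87} — violation — fails.
(ii) C -> A: C=92: 3 rows → A takes values {A69, A44, A70} — violation; C=87: 3 rows → A takes values {A42, A44} — violation; C=84: 5 rows → A takes values {A44, A70} — violation; C=83: 2 rows → A takes values {A44, A42} — violation — fails.
(iii) B -> C: B=X54: 3 rows → C takes values {92, 84} — violation; B=X87: 3 rows → C takes values {92, 87, 84} — violation; B=X94: 4 rows → C takes values {83, 84, 87} — violation; B=X38: 3 rows → C takes values {84, 87} — violation — fails.
(iv) {A, C} -> B: (A=A44, C=84): 3 rows → B takes values {X87, X54, X94} — violation; (A=A44, C=87): 2 rows → B takes values {X38, X94} — violation — fails.
None of the 4 dependencies hold.

0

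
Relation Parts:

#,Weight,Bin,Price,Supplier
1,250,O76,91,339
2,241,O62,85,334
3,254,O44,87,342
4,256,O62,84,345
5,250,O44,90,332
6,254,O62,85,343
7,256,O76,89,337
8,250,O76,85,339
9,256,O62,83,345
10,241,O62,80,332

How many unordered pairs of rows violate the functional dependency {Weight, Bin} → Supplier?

1

(Weight=250, Bin=O76): all 2 rows agree on Supplier — 0 pairs.
(Weight=241, Bin=O62): violating pairs (2,10) — 1 pair.
(Weight=256, Bin=O62): all 2 rows agree on Supplier — 0 pairs.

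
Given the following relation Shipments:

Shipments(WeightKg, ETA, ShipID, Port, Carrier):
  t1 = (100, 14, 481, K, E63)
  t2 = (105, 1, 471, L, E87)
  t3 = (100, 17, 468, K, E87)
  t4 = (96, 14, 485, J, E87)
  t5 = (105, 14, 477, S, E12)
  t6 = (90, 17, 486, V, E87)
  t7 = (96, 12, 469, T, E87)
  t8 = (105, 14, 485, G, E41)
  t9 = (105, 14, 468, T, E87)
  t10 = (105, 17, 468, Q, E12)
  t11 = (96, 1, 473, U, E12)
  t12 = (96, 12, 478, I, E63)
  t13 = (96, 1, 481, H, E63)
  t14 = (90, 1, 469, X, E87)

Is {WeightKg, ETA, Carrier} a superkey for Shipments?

Yes

All 14 rows have distinct {WeightKg, ETA, Carrier} values, so {WeightKg, ETA, Carrier} → (all attributes) holds and {WeightKg, ETA, Carrier} is a superkey.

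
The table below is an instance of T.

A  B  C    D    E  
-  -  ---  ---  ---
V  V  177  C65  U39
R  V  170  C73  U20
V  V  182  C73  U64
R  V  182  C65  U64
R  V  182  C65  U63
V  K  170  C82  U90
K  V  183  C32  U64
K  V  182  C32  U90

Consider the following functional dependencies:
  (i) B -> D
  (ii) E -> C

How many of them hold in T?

(i) B -> D: B=V: 7 rows → D takes values {C65, C73, C32} — violation — fails.
(ii) E -> C: E=U64: 3 rows → C takes values {182, 183} — violation; E=U90: 2 rows → C takes values {170, 182} — violation — fails.
None of the 2 dependencies hold.

0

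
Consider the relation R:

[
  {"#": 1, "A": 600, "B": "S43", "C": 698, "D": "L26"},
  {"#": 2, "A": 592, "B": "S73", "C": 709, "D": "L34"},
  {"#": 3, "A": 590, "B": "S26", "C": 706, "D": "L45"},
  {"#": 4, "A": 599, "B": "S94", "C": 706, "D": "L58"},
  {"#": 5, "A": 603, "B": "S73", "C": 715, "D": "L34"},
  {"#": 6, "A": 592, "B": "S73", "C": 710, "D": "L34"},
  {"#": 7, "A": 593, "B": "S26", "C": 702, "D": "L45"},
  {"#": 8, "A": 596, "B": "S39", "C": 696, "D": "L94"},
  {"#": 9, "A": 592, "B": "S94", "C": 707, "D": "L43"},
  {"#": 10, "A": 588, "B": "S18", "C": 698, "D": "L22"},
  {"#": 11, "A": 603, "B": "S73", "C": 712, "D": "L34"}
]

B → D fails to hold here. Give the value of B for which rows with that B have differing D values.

B=S43: row 1 → D = L26 ✓
B=S73: rows 2, 5, 6, 11 → D = L34, L34, L34, L34 ✓
B=S26: rows 3, 7 → D = L45, L45 ✓
B=S94: rows 4, 9 → D takes values {L58, L43} — violation
B=S39: row 8 → D = L94 ✓
B=S18: row 10 → D = L22 ✓
The only B value with inconsistent D is B=S94.

S94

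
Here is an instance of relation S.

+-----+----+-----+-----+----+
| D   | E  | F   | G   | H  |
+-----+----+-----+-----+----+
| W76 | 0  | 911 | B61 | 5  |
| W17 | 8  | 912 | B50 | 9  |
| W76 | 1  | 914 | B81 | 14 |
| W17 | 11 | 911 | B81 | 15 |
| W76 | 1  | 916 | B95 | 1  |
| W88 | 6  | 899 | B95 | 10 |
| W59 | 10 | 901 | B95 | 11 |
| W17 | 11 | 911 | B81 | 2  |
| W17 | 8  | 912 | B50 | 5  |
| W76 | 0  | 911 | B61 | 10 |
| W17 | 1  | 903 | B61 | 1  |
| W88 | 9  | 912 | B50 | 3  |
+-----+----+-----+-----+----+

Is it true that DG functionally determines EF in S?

Yes

(D=W76, G=B61): 2 rows → {E,F} = (0, 911), (0, 911) ✓
(D=W17, G=B50): 2 rows → {E,F} = (8, 912), (8, 912) ✓
(D=W76, G=B81): 1 row → {E,F} = (1, 914) ✓
(D=W17, G=B81): 2 rows → {E,F} = (11, 911), (11, 911) ✓
(D=W76, G=B95): 1 row → {E,F} = (1, 916) ✓
(D=W88, G=B95): 1 row → {E,F} = (6, 899) ✓
(D=W59, G=B95): 1 row → {E,F} = (10, 901) ✓
(D=W17, G=B61): 1 row → {E,F} = (1, 903) ✓
(D=W88, G=B50): 1 row → {E,F} = (9, 912) ✓
Every DG value is associated with a single EF value, so DG -> EF holds.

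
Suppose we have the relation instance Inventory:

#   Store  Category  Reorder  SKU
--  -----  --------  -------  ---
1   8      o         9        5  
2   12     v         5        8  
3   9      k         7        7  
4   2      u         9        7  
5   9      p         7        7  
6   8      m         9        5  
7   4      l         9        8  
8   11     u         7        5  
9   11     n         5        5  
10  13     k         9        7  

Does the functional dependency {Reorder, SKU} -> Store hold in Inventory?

(Reorder=9, SKU=5): rows 1, 6 → Store = 8, 8 ✓
(Reorder=5, SKU=8): row 2 → Store = 12 ✓
(Reorder=7, SKU=7): rows 3, 5 → Store = 9, 9 ✓
(Reorder=9, SKU=7): rows 4, 10 → Store takes values {2, 13} — violation
(Reorder=9, SKU=8): row 7 → Store = 4 ✓
(Reorder=7, SKU=5): row 8 → Store = 11 ✓
(Reorder=5, SKU=5): row 9 → Store = 11 ✓
Two rows agree on {Reorder, SKU} but differ on Store, so {Reorder, SKU} -> Store does not hold.

No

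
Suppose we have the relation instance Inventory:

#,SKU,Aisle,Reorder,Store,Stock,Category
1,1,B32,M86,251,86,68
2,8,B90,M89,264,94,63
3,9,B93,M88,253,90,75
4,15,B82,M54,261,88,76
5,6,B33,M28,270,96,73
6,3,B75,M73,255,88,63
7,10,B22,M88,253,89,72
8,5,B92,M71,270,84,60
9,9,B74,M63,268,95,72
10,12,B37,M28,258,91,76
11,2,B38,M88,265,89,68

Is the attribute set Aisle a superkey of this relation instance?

All 11 rows have distinct Aisle values, so Aisle → (all attributes) holds and Aisle is a superkey.

Yes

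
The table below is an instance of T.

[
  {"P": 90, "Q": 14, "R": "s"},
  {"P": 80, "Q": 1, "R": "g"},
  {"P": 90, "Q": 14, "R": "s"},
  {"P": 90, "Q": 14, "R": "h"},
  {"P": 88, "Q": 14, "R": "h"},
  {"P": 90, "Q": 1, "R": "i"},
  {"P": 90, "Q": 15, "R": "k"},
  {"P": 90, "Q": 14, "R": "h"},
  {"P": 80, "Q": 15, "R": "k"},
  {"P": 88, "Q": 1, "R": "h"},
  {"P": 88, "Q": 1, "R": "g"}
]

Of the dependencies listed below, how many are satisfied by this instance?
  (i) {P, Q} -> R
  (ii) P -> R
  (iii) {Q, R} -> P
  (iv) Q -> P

(i) {P, Q} -> R: (P=90, Q=14): 4 rows → R takes values {s, h} — violation; (P=88, Q=1): 2 rows → R takes values {h, g} — violation — fails.
(ii) P -> R: P=90: 6 rows → R takes values {s, h, i, k} — violation; P=80: 2 rows → R takes values {g, k} — violation; P=88: 3 rows → R takes values {h, g} — violation — fails.
(iii) {Q, R} -> P: (Q=1, R=g): 2 rows → P takes values {80, 88} — violation; (Q=14, R=h): 3 rows → P takes values {90, 88} — violation; (Q=15, R=k): 2 rows → P takes values {90, 80} — violation — fails.
(iv) Q -> P: Q=14: 5 rows → P takes values {90, 88} — violation; Q=1: 4 rows → P takes values {80, 90, 88} — violation; Q=15: 2 rows → P takes values {90, 80} — violation — fails.
None of the 4 dependencies hold.

0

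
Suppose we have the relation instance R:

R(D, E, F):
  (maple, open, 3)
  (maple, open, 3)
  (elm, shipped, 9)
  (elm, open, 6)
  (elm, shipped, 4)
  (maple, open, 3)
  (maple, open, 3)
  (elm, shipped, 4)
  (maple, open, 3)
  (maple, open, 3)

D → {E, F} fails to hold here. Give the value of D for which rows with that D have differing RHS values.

elm

D=maple: 6 rows → {E,F} = (open, 3), (open, 3), (open, 3), (open, 3), (open, 3), (open, 3) ✓
D=elm: 4 rows → {E,F} takes values {(shipped, 9), (open, 6), (shipped, 4)} — violation
The only D value with inconsistent RHS is D=elm.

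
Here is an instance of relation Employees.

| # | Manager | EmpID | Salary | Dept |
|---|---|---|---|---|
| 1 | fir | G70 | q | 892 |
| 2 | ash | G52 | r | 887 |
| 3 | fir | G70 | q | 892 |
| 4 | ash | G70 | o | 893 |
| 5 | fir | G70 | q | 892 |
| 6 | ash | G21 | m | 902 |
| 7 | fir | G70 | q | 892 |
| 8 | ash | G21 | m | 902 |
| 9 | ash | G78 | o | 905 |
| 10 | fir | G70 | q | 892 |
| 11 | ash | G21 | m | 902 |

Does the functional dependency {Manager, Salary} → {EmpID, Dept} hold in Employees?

(Manager=fir, Salary=q): rows 1, 3, 5, 7, 10 → {EmpID,Dept} = (G70, 892), (G70, 892), (G70, 892), (G70, 892), (G70, 892) ✓
(Manager=ash, Salary=r): row 2 → {EmpID,Dept} = (G52, 887) ✓
(Manager=ash, Salary=o): rows 4, 9 → {EmpID,Dept} takes values {(G70, 893), (G78, 905)} — violation
(Manager=ash, Salary=m): rows 6, 8, 11 → {EmpID,Dept} = (G21, 902), (G21, 902), (G21, 902) ✓
Two rows agree on {Manager, Salary} but differ on {EmpID, Dept}, so {Manager, Salary} → {EmpID, Dept} does not hold.

No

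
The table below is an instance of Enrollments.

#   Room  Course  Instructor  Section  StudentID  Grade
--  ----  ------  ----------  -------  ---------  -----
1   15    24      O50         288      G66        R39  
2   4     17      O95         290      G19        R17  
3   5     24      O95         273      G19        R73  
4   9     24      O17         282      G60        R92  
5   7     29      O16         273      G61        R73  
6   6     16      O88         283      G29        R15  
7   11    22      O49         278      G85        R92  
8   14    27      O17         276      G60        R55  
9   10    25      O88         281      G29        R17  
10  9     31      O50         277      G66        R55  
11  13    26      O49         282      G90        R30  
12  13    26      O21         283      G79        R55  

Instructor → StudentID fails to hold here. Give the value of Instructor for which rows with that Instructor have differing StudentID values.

O49

Instructor=O50: rows 1, 10 → StudentID = G66, G66 ✓
Instructor=O95: rows 2, 3 → StudentID = G19, G19 ✓
Instructor=O17: rows 4, 8 → StudentID = G60, G60 ✓
Instructor=O16: row 5 → StudentID = G61 ✓
Instructor=O88: rows 6, 9 → StudentID = G29, G29 ✓
Instructor=O49: rows 7, 11 → StudentID takes values {G85, G90} — violation
Instructor=O21: row 12 → StudentID = G79 ✓
The only Instructor value with inconsistent StudentID is Instructor=O49.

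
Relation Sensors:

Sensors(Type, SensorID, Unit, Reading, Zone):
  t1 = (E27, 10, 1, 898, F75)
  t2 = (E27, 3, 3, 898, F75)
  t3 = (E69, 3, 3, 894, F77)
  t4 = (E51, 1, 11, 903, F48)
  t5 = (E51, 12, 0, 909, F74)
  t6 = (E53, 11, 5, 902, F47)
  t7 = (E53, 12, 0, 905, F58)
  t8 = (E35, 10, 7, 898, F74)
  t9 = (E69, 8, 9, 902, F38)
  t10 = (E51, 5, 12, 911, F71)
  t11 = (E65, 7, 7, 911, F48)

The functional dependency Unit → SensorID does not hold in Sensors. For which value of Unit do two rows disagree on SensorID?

7

Unit=1: row 1 → SensorID = 10 ✓
Unit=3: rows 2, 3 → SensorID = 3, 3 ✓
Unit=11: row 4 → SensorID = 1 ✓
Unit=0: rows 5, 7 → SensorID = 12, 12 ✓
Unit=5: row 6 → SensorID = 11 ✓
Unit=7: rows 8, 11 → SensorID takes values {10, 7} — violation
Unit=9: row 9 → SensorID = 8 ✓
Unit=12: row 10 → SensorID = 5 ✓
The only Unit value with inconsistent SensorID is Unit=7.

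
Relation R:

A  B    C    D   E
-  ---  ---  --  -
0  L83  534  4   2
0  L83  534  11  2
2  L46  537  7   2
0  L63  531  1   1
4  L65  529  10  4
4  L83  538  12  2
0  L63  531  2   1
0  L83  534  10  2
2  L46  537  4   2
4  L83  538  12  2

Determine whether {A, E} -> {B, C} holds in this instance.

(A=0, E=2): 3 rows → {B,C} = (L83, 534), (L83, 534), (L83, 534) ✓
(A=2, E=2): 2 rows → {B,C} = (L46, 537), (L46, 537) ✓
(A=0, E=1): 2 rows → {B,C} = (L63, 531), (L63, 531) ✓
(A=4, E=4): 1 row → {B,C} = (L65, 529) ✓
(A=4, E=2): 2 rows → {B,C} = (L83, 538), (L83, 538) ✓
Every {A, E} value is associated with a single {B, C} value, so {A, E} -> {B, C} holds.

Yes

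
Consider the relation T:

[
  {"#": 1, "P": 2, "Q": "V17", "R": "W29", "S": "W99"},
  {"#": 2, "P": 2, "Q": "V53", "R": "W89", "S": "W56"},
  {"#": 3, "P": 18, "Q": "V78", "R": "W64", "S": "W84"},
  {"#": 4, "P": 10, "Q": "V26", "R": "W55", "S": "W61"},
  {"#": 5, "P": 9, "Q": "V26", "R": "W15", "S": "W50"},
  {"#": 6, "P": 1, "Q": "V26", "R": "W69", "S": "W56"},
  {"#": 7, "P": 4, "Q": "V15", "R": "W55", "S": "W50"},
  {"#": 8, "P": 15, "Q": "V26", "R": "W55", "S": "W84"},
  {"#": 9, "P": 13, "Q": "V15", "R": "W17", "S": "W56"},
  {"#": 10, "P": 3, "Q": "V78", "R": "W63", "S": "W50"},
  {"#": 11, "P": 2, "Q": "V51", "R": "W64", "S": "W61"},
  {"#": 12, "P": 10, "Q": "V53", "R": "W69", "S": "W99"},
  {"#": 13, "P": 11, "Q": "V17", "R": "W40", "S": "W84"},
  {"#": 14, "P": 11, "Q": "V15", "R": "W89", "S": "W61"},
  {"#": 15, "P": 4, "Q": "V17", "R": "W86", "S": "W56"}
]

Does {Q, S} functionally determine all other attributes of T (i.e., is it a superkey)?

All 15 rows have distinct {Q, S} values, so {Q, S} → (all attributes) holds and {Q, S} is a superkey.

Yes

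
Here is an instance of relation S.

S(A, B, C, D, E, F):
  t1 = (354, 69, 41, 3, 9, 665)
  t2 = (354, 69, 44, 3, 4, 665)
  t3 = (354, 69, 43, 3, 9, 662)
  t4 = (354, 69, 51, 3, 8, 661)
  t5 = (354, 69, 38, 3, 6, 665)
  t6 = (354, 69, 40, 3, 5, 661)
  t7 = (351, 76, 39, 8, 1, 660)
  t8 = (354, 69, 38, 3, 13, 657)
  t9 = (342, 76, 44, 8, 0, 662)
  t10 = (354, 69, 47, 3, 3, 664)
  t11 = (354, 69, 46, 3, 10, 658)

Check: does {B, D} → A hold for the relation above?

No

(B=69, D=3): rows 1, 2, 3, 4, 5, 6, 8, 10, 11 → A = 354, 354, 354, 354, 354, 354, 354, 354, 354 ✓
(B=76, D=8): rows 7, 9 → A takes values {351, 342} — violation
Two rows agree on {B, D} but differ on A, so {B, D} → A does not hold.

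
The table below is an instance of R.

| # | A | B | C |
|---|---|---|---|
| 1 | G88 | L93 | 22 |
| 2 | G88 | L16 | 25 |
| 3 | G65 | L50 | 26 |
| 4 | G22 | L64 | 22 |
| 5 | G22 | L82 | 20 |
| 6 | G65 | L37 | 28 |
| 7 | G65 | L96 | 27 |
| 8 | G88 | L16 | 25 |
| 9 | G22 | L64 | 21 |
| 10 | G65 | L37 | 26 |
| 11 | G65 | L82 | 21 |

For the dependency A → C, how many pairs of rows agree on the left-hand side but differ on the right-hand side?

14

A=G88: violating pairs (1,2), (1,8) — 2 pairs.
A=G65: violating pairs (3,6), (3,7), (3,11), (6,7), (6,10), (6,11), (7,10), (7,11), (10,11) — 9 pairs.
A=G22: violating pairs (4,5), (4,9), (5,9) — 3 pairs.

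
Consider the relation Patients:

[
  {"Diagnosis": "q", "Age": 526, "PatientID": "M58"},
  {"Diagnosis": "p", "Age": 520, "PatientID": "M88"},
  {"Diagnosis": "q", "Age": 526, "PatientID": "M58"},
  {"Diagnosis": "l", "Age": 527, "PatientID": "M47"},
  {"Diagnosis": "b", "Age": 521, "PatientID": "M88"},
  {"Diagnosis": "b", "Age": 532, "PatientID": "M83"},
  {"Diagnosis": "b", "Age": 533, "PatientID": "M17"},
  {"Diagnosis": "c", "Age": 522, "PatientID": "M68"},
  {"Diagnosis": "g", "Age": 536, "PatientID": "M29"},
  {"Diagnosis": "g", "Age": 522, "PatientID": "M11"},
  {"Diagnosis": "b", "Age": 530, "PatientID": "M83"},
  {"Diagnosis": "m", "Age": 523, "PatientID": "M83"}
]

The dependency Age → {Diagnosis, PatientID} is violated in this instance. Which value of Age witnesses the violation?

522

Age=526: 2 rows → {Diagnosis,PatientID} = (q, M58), (q, M58) ✓
Age=520: 1 row → {Diagnosis,PatientID} = (p, M88) ✓
Age=527: 1 row → {Diagnosis,PatientID} = (l, M47) ✓
Age=521: 1 row → {Diagnosis,PatientID} = (b, M88) ✓
Age=532: 1 row → {Diagnosis,PatientID} = (b, M83) ✓
Age=533: 1 row → {Diagnosis,PatientID} = (b, M17) ✓
Age=522: 2 rows → {Diagnosis,PatientID} takes values {(c, M68), (g, M11)} — violation
Age=536: 1 row → {Diagnosis,PatientID} = (g, M29) ✓
Age=530: 1 row → {Diagnosis,PatientID} = (b, M83) ✓
Age=523: 1 row → {Diagnosis,PatientID} = (m, M83) ✓
The only Age value with inconsistent RHS is Age=522.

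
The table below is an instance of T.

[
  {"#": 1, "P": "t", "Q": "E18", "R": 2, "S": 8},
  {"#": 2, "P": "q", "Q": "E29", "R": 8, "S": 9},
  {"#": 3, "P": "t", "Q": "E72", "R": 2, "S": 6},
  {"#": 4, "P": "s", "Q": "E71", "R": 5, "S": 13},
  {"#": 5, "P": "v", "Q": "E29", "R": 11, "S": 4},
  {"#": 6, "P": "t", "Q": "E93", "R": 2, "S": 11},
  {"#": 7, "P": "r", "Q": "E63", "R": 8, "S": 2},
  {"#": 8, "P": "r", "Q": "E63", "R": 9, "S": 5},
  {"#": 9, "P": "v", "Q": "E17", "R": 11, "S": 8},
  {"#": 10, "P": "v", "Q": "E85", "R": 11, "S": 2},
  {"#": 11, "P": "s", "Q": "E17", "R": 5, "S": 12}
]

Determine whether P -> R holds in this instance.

P=t: rows 1, 3, 6 → R = 2, 2, 2 ✓
P=q: row 2 → R = 8 ✓
P=s: rows 4, 11 → R = 5, 5 ✓
P=v: rows 5, 9, 10 → R = 11, 11, 11 ✓
P=r: rows 7, 8 → R takes values {8, 9} — violation
Two rows agree on P but differ on R, so P -> R does not hold.

No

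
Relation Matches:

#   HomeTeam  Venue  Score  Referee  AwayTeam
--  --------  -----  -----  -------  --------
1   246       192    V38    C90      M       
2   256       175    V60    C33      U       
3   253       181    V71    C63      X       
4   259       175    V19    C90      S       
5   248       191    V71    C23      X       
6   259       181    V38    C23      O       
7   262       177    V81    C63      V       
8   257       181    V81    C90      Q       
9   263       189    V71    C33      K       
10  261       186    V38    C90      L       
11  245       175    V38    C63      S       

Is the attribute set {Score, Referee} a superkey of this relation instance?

Rows 1 and 10 have the same {Score, Referee} value (Score=V38, Referee=C90) but are distinct tuples, so {Score, Referee} does not determine every attribute — not a superkey.

No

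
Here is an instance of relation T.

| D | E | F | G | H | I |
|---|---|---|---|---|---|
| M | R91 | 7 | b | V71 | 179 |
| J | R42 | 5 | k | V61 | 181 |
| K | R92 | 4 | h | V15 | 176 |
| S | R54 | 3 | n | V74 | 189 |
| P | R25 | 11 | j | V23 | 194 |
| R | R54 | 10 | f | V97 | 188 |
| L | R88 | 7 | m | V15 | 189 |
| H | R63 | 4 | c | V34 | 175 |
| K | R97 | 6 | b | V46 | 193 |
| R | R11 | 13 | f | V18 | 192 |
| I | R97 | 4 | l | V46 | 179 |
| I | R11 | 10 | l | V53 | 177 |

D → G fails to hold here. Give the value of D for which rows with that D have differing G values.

K

D=M: 1 row → G = b ✓
D=J: 1 row → G = k ✓
D=K: 2 rows → G takes values {h, b} — violation
D=S: 1 row → G = n ✓
D=P: 1 row → G = j ✓
D=R: 2 rows → G = f, f ✓
D=L: 1 row → G = m ✓
D=H: 1 row → G = c ✓
D=I: 2 rows → G = l, l ✓
The only D value with inconsistent G is D=K.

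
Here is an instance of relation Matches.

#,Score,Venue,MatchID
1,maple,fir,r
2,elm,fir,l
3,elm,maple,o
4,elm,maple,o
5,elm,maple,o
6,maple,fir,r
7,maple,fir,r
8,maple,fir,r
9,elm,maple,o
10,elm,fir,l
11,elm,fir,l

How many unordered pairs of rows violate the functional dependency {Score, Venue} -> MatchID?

0

(Score=maple, Venue=fir): all 4 rows agree on MatchID — 0 pairs.
(Score=elm, Venue=fir): all 3 rows agree on MatchID — 0 pairs.
(Score=elm, Venue=maple): all 4 rows agree on MatchID — 0 pairs.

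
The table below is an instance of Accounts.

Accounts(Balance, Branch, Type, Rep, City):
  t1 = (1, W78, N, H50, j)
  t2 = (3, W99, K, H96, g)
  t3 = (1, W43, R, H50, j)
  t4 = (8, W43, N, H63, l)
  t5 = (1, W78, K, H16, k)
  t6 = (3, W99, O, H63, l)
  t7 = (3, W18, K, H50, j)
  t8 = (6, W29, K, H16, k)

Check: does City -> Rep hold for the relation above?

Yes

City=j: rows 1, 3, 7 → Rep = H50, H50, H50 ✓
City=g: row 2 → Rep = H96 ✓
City=l: rows 4, 6 → Rep = H63, H63 ✓
City=k: rows 5, 8 → Rep = H16, H16 ✓
Every City value is associated with a single Rep value, so City -> Rep holds.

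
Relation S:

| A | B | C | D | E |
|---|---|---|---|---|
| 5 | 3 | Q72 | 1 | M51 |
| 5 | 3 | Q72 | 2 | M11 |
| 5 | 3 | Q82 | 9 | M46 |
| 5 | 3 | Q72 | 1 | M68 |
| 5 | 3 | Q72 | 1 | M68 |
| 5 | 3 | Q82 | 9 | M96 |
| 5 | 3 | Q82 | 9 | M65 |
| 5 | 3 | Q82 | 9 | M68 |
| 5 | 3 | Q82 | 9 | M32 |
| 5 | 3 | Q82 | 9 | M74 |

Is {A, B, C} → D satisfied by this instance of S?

(A=5, B=3, C=Q72): 4 rows → D takes values {1, 2} — violation
(A=5, B=3, C=Q82): 6 rows → D = 9, 9, 9, 9, 9, 9 ✓
Two rows agree on {A, B, C} but differ on D, so {A, B, C} → D does not hold.

No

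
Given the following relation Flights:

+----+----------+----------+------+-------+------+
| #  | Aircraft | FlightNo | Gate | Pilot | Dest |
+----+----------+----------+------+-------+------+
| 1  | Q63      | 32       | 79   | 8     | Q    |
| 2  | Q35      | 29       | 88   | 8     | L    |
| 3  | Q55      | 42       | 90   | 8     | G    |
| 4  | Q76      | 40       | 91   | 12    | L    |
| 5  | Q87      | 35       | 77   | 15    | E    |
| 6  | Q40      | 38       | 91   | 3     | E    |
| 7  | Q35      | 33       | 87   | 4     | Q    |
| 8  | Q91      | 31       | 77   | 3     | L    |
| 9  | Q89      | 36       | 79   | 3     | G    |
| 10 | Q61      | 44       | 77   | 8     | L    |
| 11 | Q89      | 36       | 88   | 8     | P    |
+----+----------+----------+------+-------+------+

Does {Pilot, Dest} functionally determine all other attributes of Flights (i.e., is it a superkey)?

No

Rows 2 and 10 have the same {Pilot, Dest} value (Pilot=8, Dest=L) but are distinct tuples, so {Pilot, Dest} does not determine every attribute — not a superkey.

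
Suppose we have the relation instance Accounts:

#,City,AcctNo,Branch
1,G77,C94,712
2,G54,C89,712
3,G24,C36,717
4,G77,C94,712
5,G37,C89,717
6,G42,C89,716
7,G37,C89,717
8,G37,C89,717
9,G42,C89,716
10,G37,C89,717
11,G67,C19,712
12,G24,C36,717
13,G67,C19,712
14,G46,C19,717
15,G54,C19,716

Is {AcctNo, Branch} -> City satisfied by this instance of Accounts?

Yes

(AcctNo=C94, Branch=712): rows 1, 4 → City = G77, G77 ✓
(AcctNo=C89, Branch=712): row 2 → City = G54 ✓
(AcctNo=C36, Branch=717): rows 3, 12 → City = G24, G24 ✓
(AcctNo=C89, Branch=717): rows 5, 7, 8, 10 → City = G37, G37, G37, G37 ✓
(AcctNo=C89, Branch=716): rows 6, 9 → City = G42, G42 ✓
(AcctNo=C19, Branch=712): rows 11, 13 → City = G67, G67 ✓
(AcctNo=C19, Branch=717): row 14 → City = G46 ✓
(AcctNo=C19, Branch=716): row 15 → City = G54 ✓
Every {AcctNo, Branch} value is associated with a single City value, so {AcctNo, Branch} -> City holds.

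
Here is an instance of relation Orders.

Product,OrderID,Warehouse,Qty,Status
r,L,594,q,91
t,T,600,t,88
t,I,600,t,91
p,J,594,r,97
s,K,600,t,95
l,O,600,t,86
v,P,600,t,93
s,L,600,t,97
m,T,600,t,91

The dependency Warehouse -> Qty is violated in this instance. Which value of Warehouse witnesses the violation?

594

Warehouse=594: 2 rows → Qty takes values {q, r} — violation
Warehouse=600: 7 rows → Qty = t, t, t, t, t, t, t ✓
The only Warehouse value with inconsistent Qty is Warehouse=594.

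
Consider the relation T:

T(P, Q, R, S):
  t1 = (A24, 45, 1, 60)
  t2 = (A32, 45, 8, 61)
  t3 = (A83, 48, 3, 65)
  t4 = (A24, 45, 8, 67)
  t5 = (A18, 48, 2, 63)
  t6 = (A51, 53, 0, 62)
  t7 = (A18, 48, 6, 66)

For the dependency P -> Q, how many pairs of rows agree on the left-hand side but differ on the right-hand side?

0

P=A24: all 2 rows agree on Q — 0 pairs.
P=A18: all 2 rows agree on Q — 0 pairs.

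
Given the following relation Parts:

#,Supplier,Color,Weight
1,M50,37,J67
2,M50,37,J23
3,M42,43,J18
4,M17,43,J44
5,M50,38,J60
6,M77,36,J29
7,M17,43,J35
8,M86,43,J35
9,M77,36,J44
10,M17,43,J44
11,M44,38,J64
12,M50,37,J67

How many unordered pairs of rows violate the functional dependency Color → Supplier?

Color=37: all 3 rows agree on Supplier — 0 pairs.
Color=43: violating pairs (3,4), (3,7), (3,8), (3,10), (4,8), (7,8), (8,10) — 7 pairs.
Color=38: violating pairs (5,11) — 1 pair.
Color=36: all 2 rows agree on Supplier — 0 pairs.

8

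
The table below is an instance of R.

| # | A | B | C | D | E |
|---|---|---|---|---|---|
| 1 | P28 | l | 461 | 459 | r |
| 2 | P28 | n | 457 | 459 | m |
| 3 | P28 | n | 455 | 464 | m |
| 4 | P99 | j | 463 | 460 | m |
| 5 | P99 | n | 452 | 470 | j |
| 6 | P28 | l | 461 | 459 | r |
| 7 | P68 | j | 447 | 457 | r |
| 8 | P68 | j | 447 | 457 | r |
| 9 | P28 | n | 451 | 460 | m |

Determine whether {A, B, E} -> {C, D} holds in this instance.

(A=P28, B=l, E=r): rows 1, 6 → {C,D} = (461, 459), (461, 459) ✓
(A=P28, B=n, E=m): rows 2, 3, 9 → {C,D} takes values {(457, 459), (455, 464), (451, 460)} — violation
(A=P99, B=j, E=m): row 4 → {C,D} = (463, 460) ✓
(A=P99, B=n, E=j): row 5 → {C,D} = (452, 470) ✓
(A=P68, B=j, E=r): rows 7, 8 → {C,D} = (447, 457), (447, 457) ✓
Two rows agree on {A, B, E} but differ on {C, D}, so {A, B, E} -> {C, D} does not hold.

No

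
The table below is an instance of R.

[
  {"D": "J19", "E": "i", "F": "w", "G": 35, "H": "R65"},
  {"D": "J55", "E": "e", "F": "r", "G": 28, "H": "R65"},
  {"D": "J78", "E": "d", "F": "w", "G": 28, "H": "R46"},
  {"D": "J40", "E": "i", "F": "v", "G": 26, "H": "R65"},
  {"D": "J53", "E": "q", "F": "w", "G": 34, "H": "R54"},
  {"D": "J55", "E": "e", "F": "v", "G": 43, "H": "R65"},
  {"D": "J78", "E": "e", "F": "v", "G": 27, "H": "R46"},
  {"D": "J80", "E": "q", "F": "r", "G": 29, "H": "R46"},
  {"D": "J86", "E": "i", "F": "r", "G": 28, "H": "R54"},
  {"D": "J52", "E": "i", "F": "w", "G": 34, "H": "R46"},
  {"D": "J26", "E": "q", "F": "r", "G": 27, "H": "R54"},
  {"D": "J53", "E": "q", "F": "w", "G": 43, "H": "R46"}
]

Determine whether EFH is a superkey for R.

All 12 rows have distinct EFH values, so EFH → (all attributes) holds and EFH is a superkey.

Yes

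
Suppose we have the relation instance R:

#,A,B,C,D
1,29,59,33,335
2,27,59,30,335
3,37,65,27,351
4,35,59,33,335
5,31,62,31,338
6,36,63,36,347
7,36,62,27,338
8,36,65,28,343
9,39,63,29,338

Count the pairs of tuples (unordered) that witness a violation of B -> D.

2

B=59: all 3 rows agree on D — 0 pairs.
B=65: violating pairs (3,8) — 1 pair.
B=62: all 2 rows agree on D — 0 pairs.
B=63: violating pairs (6,9) — 1 pair.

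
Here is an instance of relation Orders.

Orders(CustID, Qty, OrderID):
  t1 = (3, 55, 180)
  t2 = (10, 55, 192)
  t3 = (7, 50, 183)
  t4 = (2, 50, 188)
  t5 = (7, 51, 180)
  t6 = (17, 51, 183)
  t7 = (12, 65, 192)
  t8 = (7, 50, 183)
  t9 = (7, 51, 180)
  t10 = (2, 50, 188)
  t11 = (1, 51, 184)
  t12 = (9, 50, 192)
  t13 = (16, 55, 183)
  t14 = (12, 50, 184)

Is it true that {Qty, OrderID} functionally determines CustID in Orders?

(Qty=55, OrderID=180): row 1 → CustID = 3 ✓
(Qty=55, OrderID=192): row 2 → CustID = 10 ✓
(Qty=50, OrderID=183): rows 3, 8 → CustID = 7, 7 ✓
(Qty=50, OrderID=188): rows 4, 10 → CustID = 2, 2 ✓
(Qty=51, OrderID=180): rows 5, 9 → CustID = 7, 7 ✓
(Qty=51, OrderID=183): row 6 → CustID = 17 ✓
(Qty=65, OrderID=192): row 7 → CustID = 12 ✓
(Qty=51, OrderID=184): row 11 → CustID = 1 ✓
(Qty=50, OrderID=192): row 12 → CustID = 9 ✓
(Qty=55, OrderID=183): row 13 → CustID = 16 ✓
(Qty=50, OrderID=184): row 14 → CustID = 12 ✓
Every {Qty, OrderID} value is associated with a single CustID value, so {Qty, OrderID} -> CustID holds.

Yes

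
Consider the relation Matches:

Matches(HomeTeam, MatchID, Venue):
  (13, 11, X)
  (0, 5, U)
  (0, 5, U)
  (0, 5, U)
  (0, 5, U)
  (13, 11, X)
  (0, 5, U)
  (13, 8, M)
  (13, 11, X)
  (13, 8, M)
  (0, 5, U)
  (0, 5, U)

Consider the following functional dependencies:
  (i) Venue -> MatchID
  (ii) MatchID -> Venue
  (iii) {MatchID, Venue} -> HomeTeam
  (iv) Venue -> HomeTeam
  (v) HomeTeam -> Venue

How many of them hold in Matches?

(i) Venue -> MatchID: every LHS value maps to a single RHS value — holds.
(ii) MatchID -> Venue: every LHS value maps to a single RHS value — holds.
(iii) {MatchID, Venue} -> HomeTeam: every LHS value maps to a single RHS value — holds.
(iv) Venue -> HomeTeam: every LHS value maps to a single RHS value — holds.
(v) HomeTeam -> Venue: HomeTeam=13: 5 rows → Venue takes values {X, M} — violation — fails.
4 of the 5 dependencies hold.

4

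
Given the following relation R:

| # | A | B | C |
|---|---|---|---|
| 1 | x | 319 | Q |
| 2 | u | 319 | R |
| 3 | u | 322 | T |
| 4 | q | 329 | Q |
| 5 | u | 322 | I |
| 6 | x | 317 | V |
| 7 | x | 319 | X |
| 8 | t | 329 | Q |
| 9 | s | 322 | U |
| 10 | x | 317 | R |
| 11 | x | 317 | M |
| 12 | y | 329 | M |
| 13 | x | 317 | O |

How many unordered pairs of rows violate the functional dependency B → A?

B=319: violating pairs (1,2), (2,7) — 2 pairs.
B=322: violating pairs (3,9), (5,9) — 2 pairs.
B=329: violating pairs (4,8), (4,12), (8,12) — 3 pairs.
B=317: all 4 rows agree on A — 0 pairs.

7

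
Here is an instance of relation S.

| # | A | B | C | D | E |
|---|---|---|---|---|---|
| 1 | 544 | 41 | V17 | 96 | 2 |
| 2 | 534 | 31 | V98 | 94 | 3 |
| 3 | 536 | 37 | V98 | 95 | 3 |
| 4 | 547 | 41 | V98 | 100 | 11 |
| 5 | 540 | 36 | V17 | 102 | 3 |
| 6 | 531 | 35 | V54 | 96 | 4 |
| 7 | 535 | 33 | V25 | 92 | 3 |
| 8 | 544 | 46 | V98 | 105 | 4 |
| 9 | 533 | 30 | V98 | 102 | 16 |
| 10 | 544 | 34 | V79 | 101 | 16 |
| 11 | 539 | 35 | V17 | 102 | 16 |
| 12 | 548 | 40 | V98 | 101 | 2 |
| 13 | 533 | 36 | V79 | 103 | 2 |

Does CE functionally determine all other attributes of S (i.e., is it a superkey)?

No

Rows 2 and 3 have the same CE value (C=V98, E=3) but are distinct tuples, so CE does not determine every attribute — not a superkey.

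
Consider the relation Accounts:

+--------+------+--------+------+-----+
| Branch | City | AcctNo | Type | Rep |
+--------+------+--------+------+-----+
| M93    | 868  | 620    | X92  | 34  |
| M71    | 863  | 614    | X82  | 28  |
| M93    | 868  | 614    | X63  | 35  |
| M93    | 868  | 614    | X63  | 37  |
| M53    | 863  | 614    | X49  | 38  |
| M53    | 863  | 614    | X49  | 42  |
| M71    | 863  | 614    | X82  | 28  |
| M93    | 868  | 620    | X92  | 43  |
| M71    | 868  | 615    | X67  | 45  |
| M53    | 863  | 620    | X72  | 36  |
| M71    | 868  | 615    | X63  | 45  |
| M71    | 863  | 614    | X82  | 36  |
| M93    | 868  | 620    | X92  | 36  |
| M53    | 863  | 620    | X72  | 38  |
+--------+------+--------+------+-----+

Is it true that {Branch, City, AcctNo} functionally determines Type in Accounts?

(Branch=M93, City=868, AcctNo=620): 3 rows → Type = X92, X92, X92 ✓
(Branch=M71, City=863, AcctNo=614): 3 rows → Type = X82, X82, X82 ✓
(Branch=M93, City=868, AcctNo=614): 2 rows → Type = X63, X63 ✓
(Branch=M53, City=863, AcctNo=614): 2 rows → Type = X49, X49 ✓
(Branch=M71, City=868, AcctNo=615): 2 rows → Type takes values {X67, X63} — violation
(Branch=M53, City=863, AcctNo=620): 2 rows → Type = X72, X72 ✓
Two rows agree on {Branch, City, AcctNo} but differ on Type, so {Branch, City, AcctNo} → Type does not hold.

No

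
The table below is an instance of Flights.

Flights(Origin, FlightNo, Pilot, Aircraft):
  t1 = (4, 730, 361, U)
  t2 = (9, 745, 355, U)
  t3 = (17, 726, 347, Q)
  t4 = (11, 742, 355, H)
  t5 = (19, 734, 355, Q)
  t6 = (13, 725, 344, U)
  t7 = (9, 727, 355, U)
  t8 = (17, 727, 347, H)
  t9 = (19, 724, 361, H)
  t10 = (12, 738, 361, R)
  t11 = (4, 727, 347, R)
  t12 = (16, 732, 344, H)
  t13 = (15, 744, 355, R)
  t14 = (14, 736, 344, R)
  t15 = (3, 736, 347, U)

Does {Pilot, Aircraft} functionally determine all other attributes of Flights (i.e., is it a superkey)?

No

Rows 2 and 7 have the same {Pilot, Aircraft} value (Pilot=355, Aircraft=U) but are distinct tuples, so {Pilot, Aircraft} does not determine every attribute — not a superkey.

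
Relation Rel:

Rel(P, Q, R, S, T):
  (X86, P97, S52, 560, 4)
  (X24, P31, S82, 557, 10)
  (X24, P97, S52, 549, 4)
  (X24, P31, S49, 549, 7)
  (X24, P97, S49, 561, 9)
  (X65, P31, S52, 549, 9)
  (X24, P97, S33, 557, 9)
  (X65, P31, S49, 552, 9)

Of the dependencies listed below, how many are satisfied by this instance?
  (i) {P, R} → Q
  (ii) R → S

0

(i) {P, R} → Q: (P=X24, R=S49): 2 rows → Q takes values {P31, P97} — violation — fails.
(ii) R → S: R=S52: 3 rows → S takes values {560, 549} — violation; R=S49: 3 rows → S takes values {549, 561, 552} — violation — fails.
None of the 2 dependencies hold.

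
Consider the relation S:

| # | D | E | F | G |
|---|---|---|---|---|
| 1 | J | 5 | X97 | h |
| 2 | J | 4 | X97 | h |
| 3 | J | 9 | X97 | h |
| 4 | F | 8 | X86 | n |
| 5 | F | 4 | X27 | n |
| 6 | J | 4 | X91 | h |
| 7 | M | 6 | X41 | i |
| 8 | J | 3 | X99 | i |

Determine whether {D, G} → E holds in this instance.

No

(D=J, G=h): rows 1, 2, 3, 6 → E takes values {5, 4, 9} — violation
(D=F, G=n): rows 4, 5 → E takes values {8, 4} — violation
(D=M, G=i): row 7 → E = 6 ✓
(D=J, G=i): row 8 → E = 3 ✓
Two rows agree on {D, G} but differ on E, so {D, G} → E does not hold.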